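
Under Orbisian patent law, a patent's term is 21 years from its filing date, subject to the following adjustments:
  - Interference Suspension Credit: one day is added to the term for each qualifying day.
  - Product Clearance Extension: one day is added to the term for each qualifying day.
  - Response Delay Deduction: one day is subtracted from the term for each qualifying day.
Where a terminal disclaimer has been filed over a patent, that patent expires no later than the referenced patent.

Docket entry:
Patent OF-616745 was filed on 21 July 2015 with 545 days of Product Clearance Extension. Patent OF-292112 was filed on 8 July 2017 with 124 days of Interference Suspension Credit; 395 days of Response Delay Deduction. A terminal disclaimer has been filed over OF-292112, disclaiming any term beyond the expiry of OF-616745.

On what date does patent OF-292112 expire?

Natural term of OF-292112:
  Base: filing + 21 years → 8 July 2038.
  Interference Suspension Credit: +124 days → 9 November 2038.
  Response Delay Deduction: −395 days → 10 October 2037.
Expiry of referenced patent OF-616745:
  Base: filing + 21 years → 21 July 2036.
  Product Clearance Extension: +545 days → 17 January 2038.
Terminal disclaimer: OF-292112 expires on the earlier of 10 October 2037 and 17 January 2038.

October 10, 2037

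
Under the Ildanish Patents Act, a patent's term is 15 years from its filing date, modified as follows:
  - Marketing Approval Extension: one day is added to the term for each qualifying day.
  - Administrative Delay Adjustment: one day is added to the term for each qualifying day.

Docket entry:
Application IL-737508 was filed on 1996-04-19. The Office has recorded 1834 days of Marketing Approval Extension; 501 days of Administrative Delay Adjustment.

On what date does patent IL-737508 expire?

2017-09-09

Base term: filing date + 15 years → 19 April 2011.
Marketing Approval Extension: +1834 days → 26 April 2016.
Administrative Delay Adjustment: +501 days → 9 September 2017.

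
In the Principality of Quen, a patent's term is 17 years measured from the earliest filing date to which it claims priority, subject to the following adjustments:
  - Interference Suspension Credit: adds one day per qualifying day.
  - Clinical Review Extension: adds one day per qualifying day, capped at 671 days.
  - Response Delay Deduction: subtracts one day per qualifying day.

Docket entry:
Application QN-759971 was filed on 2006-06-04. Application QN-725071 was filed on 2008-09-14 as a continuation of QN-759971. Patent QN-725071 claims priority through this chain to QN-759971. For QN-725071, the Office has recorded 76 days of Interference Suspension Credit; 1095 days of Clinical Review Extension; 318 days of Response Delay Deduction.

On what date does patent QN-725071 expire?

Earliest priority filing: 4 June 2006.
Base term: 4 June 2006 + 17 years → 4 June 2023.
Interference Suspension Credit: +76 days → 19 August 2023.
Clinical Review Extension: 1095 days claimed exceeds the 671-day cap, so +671 days → 20 June 2025.
Response Delay Deduction: −318 days → 6 August 2024.

2024-08-06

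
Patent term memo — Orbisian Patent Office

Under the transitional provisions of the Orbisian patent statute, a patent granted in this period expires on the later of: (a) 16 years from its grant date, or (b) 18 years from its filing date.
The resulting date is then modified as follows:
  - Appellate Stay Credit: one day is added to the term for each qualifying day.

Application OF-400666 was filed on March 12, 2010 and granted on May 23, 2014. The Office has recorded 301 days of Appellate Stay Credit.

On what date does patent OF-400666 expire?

2031-03-20

(a) grant + 16 years → 23 May 2030.
(b) filing + 18 years → 12 March 2028.
Later of the two: 23 May 2030.
Appellate Stay Credit: +301 days → 20 March 2031.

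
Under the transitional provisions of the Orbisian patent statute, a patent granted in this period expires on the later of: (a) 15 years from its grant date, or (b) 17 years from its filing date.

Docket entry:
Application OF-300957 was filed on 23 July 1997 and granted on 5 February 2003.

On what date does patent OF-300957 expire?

(a) grant + 15 years → 5 February 2018.
(b) filing + 17 years → 23 July 2014.
Later of the two: 5 February 2018.

February 5, 2018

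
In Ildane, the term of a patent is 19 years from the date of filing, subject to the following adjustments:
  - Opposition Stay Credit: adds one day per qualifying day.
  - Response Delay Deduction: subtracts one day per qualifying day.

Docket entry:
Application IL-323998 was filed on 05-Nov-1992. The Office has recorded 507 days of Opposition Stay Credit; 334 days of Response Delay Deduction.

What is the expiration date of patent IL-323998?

Base term: filing date + 19 years → 5 November 2011.
Opposition Stay Credit: +507 days → 26 March 2013.
Response Delay Deduction: −334 days → 26 April 2012.

2012-04-26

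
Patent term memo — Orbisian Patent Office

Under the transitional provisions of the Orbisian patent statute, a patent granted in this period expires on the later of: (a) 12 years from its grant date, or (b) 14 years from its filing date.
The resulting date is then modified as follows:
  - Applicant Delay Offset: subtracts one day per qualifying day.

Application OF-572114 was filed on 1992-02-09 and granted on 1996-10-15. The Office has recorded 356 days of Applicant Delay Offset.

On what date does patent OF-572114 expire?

(a) grant + 12 years → 15 October 2008.
(b) filing + 14 years → 9 February 2006.
Later of the two: 15 October 2008.
Applicant Delay Offset: −356 days → 25 October 2007.

October 25, 2007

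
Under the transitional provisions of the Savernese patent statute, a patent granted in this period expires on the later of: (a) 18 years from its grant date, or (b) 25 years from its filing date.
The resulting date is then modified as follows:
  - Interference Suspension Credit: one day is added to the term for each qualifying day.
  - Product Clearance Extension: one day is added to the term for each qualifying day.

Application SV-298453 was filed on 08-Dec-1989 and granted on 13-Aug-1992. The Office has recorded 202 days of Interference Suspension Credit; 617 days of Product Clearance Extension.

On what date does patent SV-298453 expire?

2017-03-06

(a) grant + 18 years → 13 August 2010.
(b) filing + 25 years → 8 December 2014.
Later of the two: 8 December 2014.
Interference Suspension Credit: +202 days → 28 June 2015.
Product Clearance Extension: +617 days → 6 March 2017.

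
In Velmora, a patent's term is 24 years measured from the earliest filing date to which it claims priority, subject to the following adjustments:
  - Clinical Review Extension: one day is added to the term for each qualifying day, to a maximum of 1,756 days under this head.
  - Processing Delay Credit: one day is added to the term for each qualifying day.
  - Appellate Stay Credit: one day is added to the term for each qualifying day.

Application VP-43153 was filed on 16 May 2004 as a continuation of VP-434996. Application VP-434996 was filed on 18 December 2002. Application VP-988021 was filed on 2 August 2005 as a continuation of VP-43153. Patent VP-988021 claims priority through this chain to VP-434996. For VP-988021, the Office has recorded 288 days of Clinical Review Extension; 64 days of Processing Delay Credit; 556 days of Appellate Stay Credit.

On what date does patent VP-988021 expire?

June 13, 2029

Earliest priority filing: 18 December 2002.
Base term: 18 December 2002 + 24 years → 18 December 2026.
Clinical Review Extension: 288 days (within the 1756-day cap) → +288 days → 2 October 2027.
Processing Delay Credit: +64 days → 5 December 2027.
Appellate Stay Credit: +556 days → 13 June 2029.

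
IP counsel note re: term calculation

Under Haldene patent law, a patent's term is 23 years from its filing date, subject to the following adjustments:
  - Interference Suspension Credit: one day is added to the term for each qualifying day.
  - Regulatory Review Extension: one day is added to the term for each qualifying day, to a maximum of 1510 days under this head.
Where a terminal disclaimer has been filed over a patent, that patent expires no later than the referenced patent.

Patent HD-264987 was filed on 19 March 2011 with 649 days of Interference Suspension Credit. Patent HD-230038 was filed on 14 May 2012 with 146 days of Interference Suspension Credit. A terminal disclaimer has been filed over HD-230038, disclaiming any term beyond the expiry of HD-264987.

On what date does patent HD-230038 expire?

October 7, 2035

Natural term of HD-230038:
  Base: filing + 23 years → 14 May 2035.
  Interference Suspension Credit: +146 days → 7 October 2035.
Expiry of referenced patent HD-264987:
  Base: filing + 23 years → 19 March 2034.
  Interference Suspension Credit: +649 days → 28 December 2035.
Terminal disclaimer: HD-230038 expires on the earlier of 7 October 2035 and 28 December 2035.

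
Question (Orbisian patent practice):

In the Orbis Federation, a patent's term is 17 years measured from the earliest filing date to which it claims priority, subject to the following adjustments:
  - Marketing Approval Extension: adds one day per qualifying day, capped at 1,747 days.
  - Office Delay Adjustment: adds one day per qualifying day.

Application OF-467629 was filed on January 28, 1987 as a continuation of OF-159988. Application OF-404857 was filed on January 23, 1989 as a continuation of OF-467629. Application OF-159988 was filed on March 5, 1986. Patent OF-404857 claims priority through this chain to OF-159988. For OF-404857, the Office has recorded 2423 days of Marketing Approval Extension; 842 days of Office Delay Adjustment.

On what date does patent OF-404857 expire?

2010-04-06

Earliest priority filing: 5 March 1986.
Base term: 5 March 1986 + 17 years → 5 March 2003.
Marketing Approval Extension: 2423 days claimed exceeds the 1747-day cap, so +1747 days → 16 December 2007.
Office Delay Adjustment: +842 days → 6 April 2010.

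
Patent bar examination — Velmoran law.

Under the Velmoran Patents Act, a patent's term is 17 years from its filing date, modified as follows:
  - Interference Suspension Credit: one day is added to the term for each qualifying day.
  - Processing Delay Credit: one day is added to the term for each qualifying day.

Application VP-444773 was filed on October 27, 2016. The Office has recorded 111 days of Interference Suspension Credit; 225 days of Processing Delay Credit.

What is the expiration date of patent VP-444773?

Base term: filing date + 17 years → 27 October 2033.
Interference Suspension Credit: +111 days → 15 February 2034.
Processing Delay Credit: +225 days → 28 September 2034.

2034-09-28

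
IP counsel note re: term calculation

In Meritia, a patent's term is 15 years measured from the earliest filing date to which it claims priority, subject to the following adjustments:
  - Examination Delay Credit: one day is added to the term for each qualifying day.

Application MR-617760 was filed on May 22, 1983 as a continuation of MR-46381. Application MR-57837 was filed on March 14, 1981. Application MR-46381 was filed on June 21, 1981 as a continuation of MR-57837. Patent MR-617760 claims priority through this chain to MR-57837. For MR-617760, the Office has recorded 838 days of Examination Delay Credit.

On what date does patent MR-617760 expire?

Earliest priority filing: 14 March 1981.
Base term: 14 March 1981 + 15 years → 14 March 1996.
Examination Delay Credit: +838 days → 30 June 1998.

June 30, 1998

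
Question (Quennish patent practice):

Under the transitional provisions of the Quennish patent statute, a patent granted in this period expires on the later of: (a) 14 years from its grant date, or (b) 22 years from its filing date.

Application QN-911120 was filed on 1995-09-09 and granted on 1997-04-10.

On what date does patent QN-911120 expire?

(a) grant + 14 years → 10 April 2011.
(b) filing + 22 years → 9 September 2017.
Later of the two: 9 September 2017.

September 9, 2017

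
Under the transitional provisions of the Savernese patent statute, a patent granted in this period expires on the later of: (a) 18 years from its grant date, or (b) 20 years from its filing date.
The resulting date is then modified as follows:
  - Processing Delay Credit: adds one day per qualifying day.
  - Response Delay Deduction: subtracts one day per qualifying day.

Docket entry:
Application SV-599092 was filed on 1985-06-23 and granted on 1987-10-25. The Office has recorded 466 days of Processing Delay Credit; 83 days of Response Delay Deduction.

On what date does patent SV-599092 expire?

(a) grant + 18 years → 25 October 2005.
(b) filing + 20 years → 23 June 2005.
Later of the two: 25 October 2005.
Processing Delay Credit: +466 days → 3 February 2007.
Response Delay Deduction: −83 days → 12 November 2006.

November 12, 2006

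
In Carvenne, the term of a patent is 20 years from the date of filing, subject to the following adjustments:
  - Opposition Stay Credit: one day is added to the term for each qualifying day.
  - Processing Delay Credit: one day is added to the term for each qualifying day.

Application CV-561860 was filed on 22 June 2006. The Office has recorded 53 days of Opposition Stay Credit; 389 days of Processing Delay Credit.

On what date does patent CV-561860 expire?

2027-09-07

Base term: filing date + 20 years → 22 June 2026.
Opposition Stay Credit: +53 days → 14 August 2026.
Processing Delay Credit: +389 days → 7 September 2027.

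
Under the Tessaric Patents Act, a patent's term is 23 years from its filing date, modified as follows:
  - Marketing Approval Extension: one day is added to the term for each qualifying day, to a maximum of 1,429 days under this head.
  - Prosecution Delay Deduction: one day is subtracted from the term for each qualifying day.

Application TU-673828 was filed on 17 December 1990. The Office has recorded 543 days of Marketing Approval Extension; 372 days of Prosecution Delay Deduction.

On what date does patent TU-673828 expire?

2014-06-06

Base term: filing date + 23 years → 17 December 2013.
Marketing Approval Extension: 543 days (within the 1429-day cap) → +543 days → 13 June 2015.
Prosecution Delay Deduction: −372 days → 6 June 2014.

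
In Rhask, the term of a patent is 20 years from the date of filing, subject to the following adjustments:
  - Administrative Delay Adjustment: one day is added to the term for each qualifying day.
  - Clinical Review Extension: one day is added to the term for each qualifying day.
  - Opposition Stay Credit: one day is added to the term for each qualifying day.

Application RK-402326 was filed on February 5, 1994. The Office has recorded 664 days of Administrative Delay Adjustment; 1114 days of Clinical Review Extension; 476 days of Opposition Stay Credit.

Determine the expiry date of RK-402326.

April 8, 2020

Base term: filing date + 20 years → 5 February 2014.
Administrative Delay Adjustment: +664 days → 1 December 2015.
Clinical Review Extension: +1114 days → 19 December 2018.
Opposition Stay Credit: +476 days → 8 April 2020.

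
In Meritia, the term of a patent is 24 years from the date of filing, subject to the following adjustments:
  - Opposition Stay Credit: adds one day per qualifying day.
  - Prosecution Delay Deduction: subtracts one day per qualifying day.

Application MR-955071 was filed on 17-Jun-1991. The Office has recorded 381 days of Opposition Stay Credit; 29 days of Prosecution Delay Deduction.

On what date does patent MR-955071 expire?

Base term: filing date + 24 years → 17 June 2015.
Opposition Stay Credit: +381 days → 2 July 2016.
Prosecution Delay Deduction: −29 days → 3 June 2016.

2016-06-03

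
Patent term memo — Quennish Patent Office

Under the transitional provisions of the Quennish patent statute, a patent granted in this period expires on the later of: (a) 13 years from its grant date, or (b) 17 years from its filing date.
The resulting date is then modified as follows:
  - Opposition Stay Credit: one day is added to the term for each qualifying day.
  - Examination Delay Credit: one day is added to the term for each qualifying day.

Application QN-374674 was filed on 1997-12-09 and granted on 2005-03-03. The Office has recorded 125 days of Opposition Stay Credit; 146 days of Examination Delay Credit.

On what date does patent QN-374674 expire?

2018-11-29

(a) grant + 13 years → 3 March 2018.
(b) filing + 17 years → 9 December 2014.
Later of the two: 3 March 2018.
Opposition Stay Credit: +125 days → 6 July 2018.
Examination Delay Credit: +146 days → 29 November 2018.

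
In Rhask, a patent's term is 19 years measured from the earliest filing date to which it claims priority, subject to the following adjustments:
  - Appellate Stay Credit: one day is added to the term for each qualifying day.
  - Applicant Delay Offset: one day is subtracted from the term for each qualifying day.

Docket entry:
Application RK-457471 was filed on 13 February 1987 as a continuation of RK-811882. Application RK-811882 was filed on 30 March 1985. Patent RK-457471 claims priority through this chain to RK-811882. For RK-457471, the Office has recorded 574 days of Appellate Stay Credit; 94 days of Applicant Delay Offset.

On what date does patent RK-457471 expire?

2005-07-23

Earliest priority filing: 30 March 1985.
Base term: 30 March 1985 + 19 years → 30 March 2004.
Appellate Stay Credit: +574 days → 25 October 2005.
Applicant Delay Offset: −94 days → 23 July 2005.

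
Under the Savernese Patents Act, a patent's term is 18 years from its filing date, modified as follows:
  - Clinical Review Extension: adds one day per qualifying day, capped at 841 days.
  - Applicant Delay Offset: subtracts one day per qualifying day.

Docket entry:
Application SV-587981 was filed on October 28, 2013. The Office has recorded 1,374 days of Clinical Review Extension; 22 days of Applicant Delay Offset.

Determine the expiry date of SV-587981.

January 24, 2034

Base term: filing date + 18 years → 28 October 2031.
Clinical Review Extension: 1374 days claimed exceeds the 841-day cap, so +841 days → 15 February 2034.
Applicant Delay Offset: −22 days → 24 January 2034.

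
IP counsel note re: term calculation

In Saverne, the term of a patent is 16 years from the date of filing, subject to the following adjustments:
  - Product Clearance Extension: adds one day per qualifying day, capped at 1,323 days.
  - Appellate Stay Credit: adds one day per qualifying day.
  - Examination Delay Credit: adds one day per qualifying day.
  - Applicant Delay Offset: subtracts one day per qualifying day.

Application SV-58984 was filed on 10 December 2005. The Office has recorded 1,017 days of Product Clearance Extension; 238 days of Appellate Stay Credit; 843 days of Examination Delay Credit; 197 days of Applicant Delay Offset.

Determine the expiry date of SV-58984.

Base term: filing date + 16 years → 10 December 2021.
Product Clearance Extension: 1017 days (within the 1323-day cap) → +1017 days → 22 September 2024.
Appellate Stay Credit: +238 days → 18 May 2025.
Examination Delay Credit: +843 days → 8 September 2027.
Applicant Delay Offset: −197 days → 23 February 2027.

2027-02-23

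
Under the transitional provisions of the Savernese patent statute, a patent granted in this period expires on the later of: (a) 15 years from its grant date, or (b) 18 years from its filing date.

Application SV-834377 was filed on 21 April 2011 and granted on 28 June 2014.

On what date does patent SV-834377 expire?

2029-06-28

(a) grant + 15 years → 28 June 2029.
(b) filing + 18 years → 21 April 2029.
Later of the two: 28 June 2029.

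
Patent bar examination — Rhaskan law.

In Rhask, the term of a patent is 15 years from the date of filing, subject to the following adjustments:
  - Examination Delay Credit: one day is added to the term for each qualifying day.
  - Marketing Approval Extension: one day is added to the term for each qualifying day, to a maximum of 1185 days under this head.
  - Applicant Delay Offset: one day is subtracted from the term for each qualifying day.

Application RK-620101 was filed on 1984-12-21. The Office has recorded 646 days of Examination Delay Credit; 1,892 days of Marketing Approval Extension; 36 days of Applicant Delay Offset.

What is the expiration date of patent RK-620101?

Base term: filing date + 15 years → 21 December 1999.
Examination Delay Credit: +646 days → 27 September 2001.
Marketing Approval Extension: 1892 days claimed exceeds the 1185-day cap, so +1185 days → 25 December 2004.
Applicant Delay Offset: −36 days → 19 November 2004.

November 19, 2004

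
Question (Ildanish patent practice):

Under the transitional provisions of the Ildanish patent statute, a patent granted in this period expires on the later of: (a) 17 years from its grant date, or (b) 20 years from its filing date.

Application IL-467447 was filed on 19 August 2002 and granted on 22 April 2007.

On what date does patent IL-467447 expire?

(a) grant + 17 years → 22 April 2024.
(b) filing + 20 years → 19 August 2022.
Later of the two: 22 April 2024.

2024-04-22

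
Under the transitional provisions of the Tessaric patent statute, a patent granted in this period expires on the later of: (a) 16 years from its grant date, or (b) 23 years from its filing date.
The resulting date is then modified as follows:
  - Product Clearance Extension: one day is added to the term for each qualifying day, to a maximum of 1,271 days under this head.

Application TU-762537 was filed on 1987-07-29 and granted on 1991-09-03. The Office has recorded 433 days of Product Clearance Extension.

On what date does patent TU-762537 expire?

October 5, 2011

(a) grant + 16 years → 3 September 2007.
(b) filing + 23 years → 29 July 2010.
Later of the two: 29 July 2010.
Product Clearance Extension: 433 days (within the 1271-day cap) → +433 days → 5 October 2011.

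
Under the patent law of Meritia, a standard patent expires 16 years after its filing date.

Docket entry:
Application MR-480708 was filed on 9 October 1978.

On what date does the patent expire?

Filing date + 16 years → 9 October 1994.

1994-10-09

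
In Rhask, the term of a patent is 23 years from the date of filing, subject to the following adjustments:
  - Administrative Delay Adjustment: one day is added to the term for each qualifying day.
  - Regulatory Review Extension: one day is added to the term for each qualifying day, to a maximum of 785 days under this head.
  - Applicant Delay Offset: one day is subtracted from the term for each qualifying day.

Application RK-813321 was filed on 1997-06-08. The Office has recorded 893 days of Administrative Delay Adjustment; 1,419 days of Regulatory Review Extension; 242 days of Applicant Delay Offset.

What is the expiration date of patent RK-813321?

2024-05-14

Base term: filing date + 23 years → 8 June 2020.
Administrative Delay Adjustment: +893 days → 18 November 2022.
Regulatory Review Extension: 1419 days claimed exceeds the 785-day cap, so +785 days → 11 January 2025.
Applicant Delay Offset: −242 days → 14 May 2024.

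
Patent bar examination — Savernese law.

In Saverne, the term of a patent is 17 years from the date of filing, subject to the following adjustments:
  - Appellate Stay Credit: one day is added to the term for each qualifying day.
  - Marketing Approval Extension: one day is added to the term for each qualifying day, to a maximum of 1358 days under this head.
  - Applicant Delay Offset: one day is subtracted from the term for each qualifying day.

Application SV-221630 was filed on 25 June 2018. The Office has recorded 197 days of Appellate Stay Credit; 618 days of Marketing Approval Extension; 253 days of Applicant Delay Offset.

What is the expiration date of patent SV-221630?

Base term: filing date + 17 years → 25 June 2035.
Appellate Stay Credit: +197 days → 8 January 2036.
Marketing Approval Extension: 618 days (within the 1358-day cap) → +618 days → 17 September 2037.
Applicant Delay Offset: −253 days → 7 January 2037.

January 7, 2037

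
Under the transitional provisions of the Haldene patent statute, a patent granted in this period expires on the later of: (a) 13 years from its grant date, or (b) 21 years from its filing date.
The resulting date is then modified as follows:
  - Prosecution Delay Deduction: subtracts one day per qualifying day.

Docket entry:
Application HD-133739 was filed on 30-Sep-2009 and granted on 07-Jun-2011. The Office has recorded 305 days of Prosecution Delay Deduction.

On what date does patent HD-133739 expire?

(a) grant + 13 years → 7 June 2024.
(b) filing + 21 years → 30 September 2030.
Later of the two: 30 September 2030.
Prosecution Delay Deduction: −305 days → 29 November 2029.

November 29, 2029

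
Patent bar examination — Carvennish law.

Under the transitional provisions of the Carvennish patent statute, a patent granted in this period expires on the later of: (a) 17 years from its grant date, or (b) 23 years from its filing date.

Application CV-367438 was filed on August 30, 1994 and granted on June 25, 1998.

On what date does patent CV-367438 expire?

2017-08-30

(a) grant + 17 years → 25 June 2015.
(b) filing + 23 years → 30 August 2017.
Later of the two: 30 August 2017.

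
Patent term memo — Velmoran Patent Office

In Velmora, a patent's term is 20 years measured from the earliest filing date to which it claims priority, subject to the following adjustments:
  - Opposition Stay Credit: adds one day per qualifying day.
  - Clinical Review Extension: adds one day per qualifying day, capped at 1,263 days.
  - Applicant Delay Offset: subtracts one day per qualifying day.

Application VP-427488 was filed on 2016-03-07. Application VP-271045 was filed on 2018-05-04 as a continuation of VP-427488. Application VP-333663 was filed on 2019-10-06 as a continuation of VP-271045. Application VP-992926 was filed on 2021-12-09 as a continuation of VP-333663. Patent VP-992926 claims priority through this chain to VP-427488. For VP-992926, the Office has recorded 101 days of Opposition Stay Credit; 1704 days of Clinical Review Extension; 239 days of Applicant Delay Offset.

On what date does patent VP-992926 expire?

April 6, 2039

Earliest priority filing: 7 March 2016.
Base term: 7 March 2016 + 20 years → 7 March 2036.
Opposition Stay Credit: +101 days → 16 June 2036.
Clinical Review Extension: 1704 days claimed exceeds the 1263-day cap, so +1263 days → 1 December 2039.
Applicant Delay Offset: −239 days → 6 April 2039.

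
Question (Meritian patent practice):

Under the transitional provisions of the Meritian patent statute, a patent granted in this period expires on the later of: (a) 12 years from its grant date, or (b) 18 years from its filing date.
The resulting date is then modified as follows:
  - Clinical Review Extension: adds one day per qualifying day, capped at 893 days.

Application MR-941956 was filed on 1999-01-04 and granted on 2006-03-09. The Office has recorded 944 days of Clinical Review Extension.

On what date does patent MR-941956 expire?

(a) grant + 12 years → 9 March 2018.
(b) filing + 18 years → 4 January 2017.
Later of the two: 9 March 2018.
Clinical Review Extension: 944 days claimed exceeds the 893-day cap, so +893 days → 18 August 2020.

2020-08-18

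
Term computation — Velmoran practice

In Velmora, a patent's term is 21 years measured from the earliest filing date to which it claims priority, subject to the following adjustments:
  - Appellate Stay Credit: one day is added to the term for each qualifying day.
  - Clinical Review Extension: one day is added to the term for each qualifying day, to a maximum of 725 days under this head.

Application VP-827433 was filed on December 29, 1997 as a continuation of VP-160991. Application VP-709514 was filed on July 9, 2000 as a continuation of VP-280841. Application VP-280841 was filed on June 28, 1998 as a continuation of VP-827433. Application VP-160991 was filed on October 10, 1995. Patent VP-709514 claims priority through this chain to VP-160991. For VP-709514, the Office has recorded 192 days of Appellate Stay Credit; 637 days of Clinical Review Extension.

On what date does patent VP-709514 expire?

Earliest priority filing: 10 October 1995.
Base term: 10 October 1995 + 21 years → 10 October 2016.
Appellate Stay Credit: +192 days → 20 April 2017.
Clinical Review Extension: 637 days (within the 725-day cap) → +637 days → 17 January 2019.

2019-01-17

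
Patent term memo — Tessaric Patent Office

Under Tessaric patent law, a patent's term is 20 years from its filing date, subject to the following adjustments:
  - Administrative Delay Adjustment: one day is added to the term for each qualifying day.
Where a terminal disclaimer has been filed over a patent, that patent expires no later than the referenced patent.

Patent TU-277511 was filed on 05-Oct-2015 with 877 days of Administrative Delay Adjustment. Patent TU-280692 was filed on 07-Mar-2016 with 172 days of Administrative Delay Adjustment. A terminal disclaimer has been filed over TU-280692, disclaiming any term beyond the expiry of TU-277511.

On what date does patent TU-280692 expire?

August 26, 2036

Natural term of TU-280692:
  Base: filing + 20 years → 7 March 2036.
  Administrative Delay Adjustment: +172 days → 26 August 2036.
Expiry of referenced patent TU-277511:
  Base: filing + 20 years → 5 October 2035.
  Administrative Delay Adjustment: +877 days → 28 February 2038.
Terminal disclaimer: TU-280692 expires on the earlier of 26 August 2036 and 28 February 2038.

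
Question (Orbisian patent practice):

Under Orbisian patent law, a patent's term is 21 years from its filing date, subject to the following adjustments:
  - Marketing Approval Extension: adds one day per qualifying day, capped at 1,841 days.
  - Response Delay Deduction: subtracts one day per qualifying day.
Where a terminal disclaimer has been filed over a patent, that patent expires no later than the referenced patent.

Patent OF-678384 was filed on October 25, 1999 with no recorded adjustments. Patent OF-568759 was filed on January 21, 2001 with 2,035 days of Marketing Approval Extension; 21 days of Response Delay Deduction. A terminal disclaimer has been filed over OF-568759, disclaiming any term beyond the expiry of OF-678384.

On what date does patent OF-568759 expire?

2020-10-25

Natural term of OF-568759:
  Base: filing + 21 years → 21 January 2022.
  Marketing Approval Extension: 2035 days claimed exceeds the 1841-day cap, so +1841 days → 5 February 2027.
  Response Delay Deduction: −21 days → 15 January 2027.
Expiry of referenced patent OF-678384:
  Base: filing + 21 years → 25 October 2020.
Terminal disclaimer: OF-568759 expires on the earlier of 15 January 2027 and 25 October 2020.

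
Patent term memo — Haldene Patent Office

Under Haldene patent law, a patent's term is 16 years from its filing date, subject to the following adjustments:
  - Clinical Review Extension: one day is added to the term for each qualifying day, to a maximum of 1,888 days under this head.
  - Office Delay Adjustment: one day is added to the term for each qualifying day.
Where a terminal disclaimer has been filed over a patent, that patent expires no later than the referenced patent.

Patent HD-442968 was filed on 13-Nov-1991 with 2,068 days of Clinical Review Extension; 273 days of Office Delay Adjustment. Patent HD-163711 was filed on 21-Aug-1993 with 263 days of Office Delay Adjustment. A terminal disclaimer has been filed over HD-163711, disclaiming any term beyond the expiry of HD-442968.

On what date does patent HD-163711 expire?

Natural term of HD-163711:
  Base: filing + 16 years → 21 August 2009.
  Office Delay Adjustment: +263 days → 11 May 2010.
Expiry of referenced patent HD-442968:
  Base: filing + 16 years → 13 November 2007.
  Clinical Review Extension: 2068 days claimed exceeds the 1888-day cap, so +1888 days → 13 January 2013.
  Office Delay Adjustment: +273 days → 13 October 2013.
Terminal disclaimer: HD-163711 expires on the earlier of 11 May 2010 and 13 October 2013.

2010-05-11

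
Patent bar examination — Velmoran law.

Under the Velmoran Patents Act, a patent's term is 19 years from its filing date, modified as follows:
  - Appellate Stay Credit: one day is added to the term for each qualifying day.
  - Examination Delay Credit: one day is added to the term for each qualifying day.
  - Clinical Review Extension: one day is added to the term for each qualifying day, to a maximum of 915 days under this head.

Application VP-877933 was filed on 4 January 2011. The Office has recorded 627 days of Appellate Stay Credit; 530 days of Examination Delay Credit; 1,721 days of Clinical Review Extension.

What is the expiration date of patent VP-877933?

2035-09-07

Base term: filing date + 19 years → 4 January 2030.
Appellate Stay Credit: +627 days → 23 September 2031.
Examination Delay Credit: +530 days → 6 March 2033.
Clinical Review Extension: 1721 days claimed exceeds the 915-day cap, so +915 days → 7 September 2035.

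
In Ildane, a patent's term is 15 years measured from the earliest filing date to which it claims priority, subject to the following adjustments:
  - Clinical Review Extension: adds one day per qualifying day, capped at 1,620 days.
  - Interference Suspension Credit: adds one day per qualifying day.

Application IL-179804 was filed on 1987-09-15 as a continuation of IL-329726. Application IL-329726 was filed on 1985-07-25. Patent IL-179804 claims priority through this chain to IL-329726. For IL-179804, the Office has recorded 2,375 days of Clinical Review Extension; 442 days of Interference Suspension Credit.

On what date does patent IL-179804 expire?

March 18, 2006

Earliest priority filing: 25 July 1985.
Base term: 25 July 1985 + 15 years → 25 July 2000.
Clinical Review Extension: 2375 days claimed exceeds the 1620-day cap, so +1620 days → 31 December 2004.
Interference Suspension Credit: +442 days → 18 March 2006.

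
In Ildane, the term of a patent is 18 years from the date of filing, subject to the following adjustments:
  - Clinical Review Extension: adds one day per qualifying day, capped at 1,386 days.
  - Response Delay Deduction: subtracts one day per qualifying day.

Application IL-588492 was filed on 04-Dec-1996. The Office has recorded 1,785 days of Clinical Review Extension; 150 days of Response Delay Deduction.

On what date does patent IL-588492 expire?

Base term: filing date + 18 years → 4 December 2014.
Clinical Review Extension: 1785 days claimed exceeds the 1386-day cap, so +1386 days → 20 September 2018.
Response Delay Deduction: −150 days → 23 April 2018.

April 23, 2018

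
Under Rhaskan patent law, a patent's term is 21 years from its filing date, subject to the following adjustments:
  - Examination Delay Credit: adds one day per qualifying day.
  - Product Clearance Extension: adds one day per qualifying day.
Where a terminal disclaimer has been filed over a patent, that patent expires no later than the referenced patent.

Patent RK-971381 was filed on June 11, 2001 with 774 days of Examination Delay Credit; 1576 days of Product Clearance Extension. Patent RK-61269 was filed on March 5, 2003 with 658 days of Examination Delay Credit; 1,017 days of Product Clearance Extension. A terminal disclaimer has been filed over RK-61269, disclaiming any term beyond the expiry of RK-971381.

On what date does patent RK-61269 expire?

2028-10-05

Natural term of RK-61269:
  Base: filing + 21 years → 5 March 2024.
  Examination Delay Credit: +658 days → 23 December 2025.
  Product Clearance Extension: +1017 days → 5 October 2028.
Expiry of referenced patent RK-971381:
  Base: filing + 21 years → 11 June 2022.
  Examination Delay Credit: +774 days → 24 July 2024.
  Product Clearance Extension: +1576 days → 16 November 2028.
Terminal disclaimer: RK-61269 expires on the earlier of 5 October 2028 and 16 November 2028.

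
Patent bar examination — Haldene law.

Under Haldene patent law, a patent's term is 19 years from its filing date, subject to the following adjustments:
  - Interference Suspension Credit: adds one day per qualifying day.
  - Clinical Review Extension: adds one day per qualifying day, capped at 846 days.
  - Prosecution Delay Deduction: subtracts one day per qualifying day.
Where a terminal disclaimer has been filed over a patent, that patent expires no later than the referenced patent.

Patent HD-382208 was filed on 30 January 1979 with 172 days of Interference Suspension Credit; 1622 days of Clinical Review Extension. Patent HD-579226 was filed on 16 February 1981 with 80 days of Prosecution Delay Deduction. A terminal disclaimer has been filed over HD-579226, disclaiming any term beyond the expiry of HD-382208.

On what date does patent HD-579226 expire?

November 28, 1999

Natural term of HD-579226:
  Base: filing + 19 years → 16 February 2000.
  Prosecution Delay Deduction: −80 days → 28 November 1999.
Expiry of referenced patent HD-382208:
  Base: filing + 19 years → 30 January 1998.
  Interference Suspension Credit: +172 days → 21 July 1998.
  Clinical Review Extension: 1622 days claimed exceeds the 846-day cap, so +846 days → 13 November 2000.
Terminal disclaimer: HD-579226 expires on the earlier of 28 November 1999 and 13 November 2000.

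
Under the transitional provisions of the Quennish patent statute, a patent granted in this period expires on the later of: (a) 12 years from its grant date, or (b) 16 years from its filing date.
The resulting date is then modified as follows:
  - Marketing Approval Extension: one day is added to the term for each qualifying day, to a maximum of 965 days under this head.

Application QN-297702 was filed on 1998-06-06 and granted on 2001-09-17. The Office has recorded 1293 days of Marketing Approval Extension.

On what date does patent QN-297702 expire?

January 26, 2017

(a) grant + 12 years → 17 September 2013.
(b) filing + 16 years → 6 June 2014.
Later of the two: 6 June 2014.
Marketing Approval Extension: 1293 days claimed exceeds the 965-day cap, so +965 days → 26 January 2017.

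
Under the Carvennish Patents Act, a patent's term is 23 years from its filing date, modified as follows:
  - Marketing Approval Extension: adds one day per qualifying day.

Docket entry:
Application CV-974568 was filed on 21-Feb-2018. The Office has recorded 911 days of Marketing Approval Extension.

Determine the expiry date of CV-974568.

August 21, 2043

Base term: filing date + 23 years → 21 February 2041.
Marketing Approval Extension: +911 days → 21 August 2043.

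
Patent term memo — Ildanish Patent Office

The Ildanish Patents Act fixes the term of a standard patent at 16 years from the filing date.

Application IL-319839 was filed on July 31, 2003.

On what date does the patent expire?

2019-07-31

Filing date + 16 years → 31 July 2019.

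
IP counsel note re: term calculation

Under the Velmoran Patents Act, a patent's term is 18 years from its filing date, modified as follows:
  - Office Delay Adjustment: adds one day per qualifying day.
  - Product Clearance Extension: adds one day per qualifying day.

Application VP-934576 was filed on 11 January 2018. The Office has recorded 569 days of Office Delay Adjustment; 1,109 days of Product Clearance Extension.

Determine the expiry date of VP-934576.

2040-08-15

Base term: filing date + 18 years → 11 January 2036.
Office Delay Adjustment: +569 days → 2 August 2037.
Product Clearance Extension: +1109 days → 15 August 2040.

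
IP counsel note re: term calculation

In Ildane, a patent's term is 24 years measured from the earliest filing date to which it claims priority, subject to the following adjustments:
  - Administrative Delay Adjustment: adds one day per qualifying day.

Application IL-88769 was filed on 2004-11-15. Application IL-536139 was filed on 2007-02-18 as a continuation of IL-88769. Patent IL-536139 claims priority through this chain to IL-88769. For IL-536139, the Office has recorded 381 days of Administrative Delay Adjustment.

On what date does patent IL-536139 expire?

Earliest priority filing: 15 November 2004.
Base term: 15 November 2004 + 24 years → 15 November 2028.
Administrative Delay Adjustment: +381 days → 1 December 2029.

2029-12-01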